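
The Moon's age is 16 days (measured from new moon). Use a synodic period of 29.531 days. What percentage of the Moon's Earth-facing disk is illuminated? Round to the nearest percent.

98%

The Moon has covered 16/29.531 of its cycle, so θ ≈ 360° × 16/29.531 = 195.0°.
With cos θ = (-0.966), the lit fraction is (1 − (-0.966))/2 ≈ 0.983, so 98%.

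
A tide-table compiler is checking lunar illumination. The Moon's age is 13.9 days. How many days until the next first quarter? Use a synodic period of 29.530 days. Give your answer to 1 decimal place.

First quarter occurs at elongation 90°, i.e. at age 29.530 × 90/360 = 7.383 d.
This lunation's first quarter (7.383 d) has passed, so add one period: 36.913 − 13.9 = 23.013 days.

23.0 days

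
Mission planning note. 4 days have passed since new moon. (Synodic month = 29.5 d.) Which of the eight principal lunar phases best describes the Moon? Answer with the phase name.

θ ≈ 360° × 4/29.5 = 49°, which falls in the waxing crescent sector.

waxing crescent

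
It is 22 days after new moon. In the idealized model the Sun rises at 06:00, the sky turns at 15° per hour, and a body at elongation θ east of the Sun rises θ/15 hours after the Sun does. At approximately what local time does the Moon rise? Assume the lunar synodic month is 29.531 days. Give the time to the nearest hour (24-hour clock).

Phase angle: θ = 360°·(22 d)/(29.531 d) = 268.2°.
Delay after the Sun = 268.2° / (15°/h) ≈ 17.88 h.
06:00 + 17.88 h ≈ 23:53 → 00:00 to the nearest hour.

00:00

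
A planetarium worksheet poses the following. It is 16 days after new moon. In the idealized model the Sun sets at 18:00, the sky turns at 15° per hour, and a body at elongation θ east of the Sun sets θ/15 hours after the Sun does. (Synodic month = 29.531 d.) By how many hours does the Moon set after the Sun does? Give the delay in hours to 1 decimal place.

13.0 h

The Moon has covered 16/29.531 of its cycle, so θ ≈ 360° × 16/29.531 = 195.0°.
Delay after the Sun = 195.0° / (15°/h) ≈ 13.00 h.
So the Moon sets 13.00 h after the Sun.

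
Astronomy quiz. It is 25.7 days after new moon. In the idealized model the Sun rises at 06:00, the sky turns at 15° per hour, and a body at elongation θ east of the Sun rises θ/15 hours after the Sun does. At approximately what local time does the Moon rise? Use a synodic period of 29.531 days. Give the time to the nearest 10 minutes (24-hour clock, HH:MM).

02:50

The Moon has covered 25.7/29.531 of its cycle, so θ ≈ 360° × 25.7/29.531 = 313.3°.
At 15° of sky rotation per hour, 313.3° corresponds to a 20.89 h lag.
06:00 + 20.887 h ≈ 02:53 → 02:50 to the nearest ten minutes.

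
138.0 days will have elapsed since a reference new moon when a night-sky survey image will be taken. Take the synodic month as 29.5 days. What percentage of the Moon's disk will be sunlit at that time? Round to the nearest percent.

72%

138.0/29.5 = 4.678 lunations, so 4 complete cycles and 20.00 d into the next.
Phase angle: θ = 360°·(20.00 d)/(29.5 d) = 244.1°.
Illuminated fraction = (1 − cos 244.1°)/2 = (1 − (-0.437))/2 ≈ 0.719, so 72%.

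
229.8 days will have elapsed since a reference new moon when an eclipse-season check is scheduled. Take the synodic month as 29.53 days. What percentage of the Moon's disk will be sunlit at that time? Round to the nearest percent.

40%

229.8/29.53 = 7.782 lunations, so 7 complete cycles and 23.09 d into the next.
The Moon has covered 23.09/29.53 of its cycle, so θ ≈ 360° × 23.09/29.53 = 281.5°.
With cos θ = 0.199, the lit fraction is (1 − 0.199)/2 ≈ 0.400, so 40%.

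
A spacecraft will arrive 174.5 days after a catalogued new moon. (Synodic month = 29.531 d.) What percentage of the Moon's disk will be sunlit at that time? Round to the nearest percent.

174.5 d spans 5 complete synodic months (5 × 29.531 = 147.66 d) plus 26.84 d.
Phase angle: θ = 360°·(26.84 d)/(29.531 d) = 327.3°.
cos 327.3° = 0.841, so f = (1 − 0.841)/2 = 0.079, so 8%.

8%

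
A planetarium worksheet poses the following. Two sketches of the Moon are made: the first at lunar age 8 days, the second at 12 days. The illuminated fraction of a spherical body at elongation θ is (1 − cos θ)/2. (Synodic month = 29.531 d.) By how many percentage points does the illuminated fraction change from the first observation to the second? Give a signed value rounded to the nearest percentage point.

θ₁ = 360° × 8/29.531 = 97.5°, f₁ = (1 − cos θ₁)/2 = 0.565.
θ₂ = 360° × 12/29.531 = 146.3°, f₂ = (1 − cos θ₂)/2 = 0.916.
Change = f₂ − f₁ = +0.350 → +35 percentage points.

+35 percentage points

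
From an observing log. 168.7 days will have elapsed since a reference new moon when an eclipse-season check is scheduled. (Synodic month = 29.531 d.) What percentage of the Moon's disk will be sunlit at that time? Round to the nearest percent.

62%

168.7/29.531 = 5.713 lunations, so 5 complete cycles and 21.04 d into the next.
Elongation θ = 360° × 21.04/29.531 ≈ 256.6°.
Illuminated fraction = (1 − cos 256.6°)/2 = (1 − (-0.233))/2 ≈ 0.616, so 62%.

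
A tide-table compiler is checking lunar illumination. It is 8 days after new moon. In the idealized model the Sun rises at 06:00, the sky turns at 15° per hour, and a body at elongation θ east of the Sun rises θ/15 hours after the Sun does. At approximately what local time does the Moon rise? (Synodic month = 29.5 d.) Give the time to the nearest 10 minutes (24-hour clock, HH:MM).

12:30

The Moon has covered 8/29.5 of its cycle, so θ ≈ 360° × 8/29.5 = 97.6°.
Delay after the Sun = 97.6° / (15°/h) ≈ 6.51 h.
06:00 + 6.508 h ≈ 12:31 → 12:30 to the nearest ten minutes.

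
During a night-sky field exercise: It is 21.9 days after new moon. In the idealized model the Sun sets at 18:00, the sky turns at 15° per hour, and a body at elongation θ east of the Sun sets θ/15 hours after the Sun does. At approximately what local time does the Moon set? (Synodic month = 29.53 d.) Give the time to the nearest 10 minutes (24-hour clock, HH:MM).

11:50

Elongation θ = 360° × 21.9/29.53 ≈ 267.0°.
Delay after the Sun = 267.0° / (15°/h) ≈ 17.80 h.
18:00 + 17.799 h ≈ 11:48 → 11:50 to the nearest ten minutes.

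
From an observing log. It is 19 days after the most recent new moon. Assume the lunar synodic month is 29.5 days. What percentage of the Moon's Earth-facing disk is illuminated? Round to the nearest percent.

81%

Phase angle: θ = 360°·(19 d)/(29.5 d) = 231.9°.
Illuminated fraction = (1 − cos 231.9°)/2 = (1 − (-0.618))/2 ≈ 0.809, so 81%.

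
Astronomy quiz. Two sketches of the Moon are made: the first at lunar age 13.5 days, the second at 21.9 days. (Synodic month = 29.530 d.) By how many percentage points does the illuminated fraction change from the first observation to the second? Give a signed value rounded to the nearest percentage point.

First observation: θ = 360°·13.5/29.530 = 164.6°, so f = 0.982.
Second observation: θ = 267.0°, f = 0.526.
Δf = 0.526 − 0.982 = -0.456, i.e. -46 pp.

-46 percentage points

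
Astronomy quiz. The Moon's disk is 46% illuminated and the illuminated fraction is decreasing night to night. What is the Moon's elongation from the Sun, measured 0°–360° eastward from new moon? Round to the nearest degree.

275°

From f = (1 − cos θ)/2: cos θ = 1 − 2×0.46 = 0.080; arccos → 85.4°.
Waning ⇒ past full, so θ = 360° − 85.4° = 274.6°.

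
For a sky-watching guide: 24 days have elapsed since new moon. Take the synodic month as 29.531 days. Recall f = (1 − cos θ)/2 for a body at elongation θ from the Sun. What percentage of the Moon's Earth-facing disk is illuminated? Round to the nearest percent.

31%

The Moon has covered 24/29.531 of its cycle, so θ ≈ 360° × 24/29.531 = 292.6°.
With cos θ = 0.384, the lit fraction is (1 − 0.384)/2 ≈ 0.308, so 31%.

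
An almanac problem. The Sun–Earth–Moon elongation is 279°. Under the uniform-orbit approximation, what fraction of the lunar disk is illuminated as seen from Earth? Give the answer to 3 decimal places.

Half-versine of 279°: (1 − 0.156)/2 = 0.422.

0.422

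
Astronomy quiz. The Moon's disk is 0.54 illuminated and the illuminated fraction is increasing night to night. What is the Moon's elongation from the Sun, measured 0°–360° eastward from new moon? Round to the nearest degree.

95°

From f = (1 − cos θ)/2: cos θ = 1 − 2×0.54 = -0.080; arccos → 94.6°.
Before full moon the principal value applies: θ = 94.6°.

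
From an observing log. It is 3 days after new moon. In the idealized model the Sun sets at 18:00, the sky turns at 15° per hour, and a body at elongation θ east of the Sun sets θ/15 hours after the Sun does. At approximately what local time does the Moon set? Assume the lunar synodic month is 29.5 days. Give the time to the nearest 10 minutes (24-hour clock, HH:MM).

Phase angle: θ = 360°·(3 d)/(29.5 d) = 36.6°.
The Moon trails the Sun by θ/15 = 36.6/15 ≈ 2.44 hours.
18:00 + 2.441 h ≈ 20:26 → 20:30 to the nearest ten minutes.

20:30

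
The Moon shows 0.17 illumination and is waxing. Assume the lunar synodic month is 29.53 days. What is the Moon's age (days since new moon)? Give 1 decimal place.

cos θ = 1 − 2f = 0.660, giving a principal value of 48.7°.
Before full moon the principal value applies: θ = 48.7°.
At 360°/29.53 d per day, 48.7° corresponds to 3.99 days.

4.0 days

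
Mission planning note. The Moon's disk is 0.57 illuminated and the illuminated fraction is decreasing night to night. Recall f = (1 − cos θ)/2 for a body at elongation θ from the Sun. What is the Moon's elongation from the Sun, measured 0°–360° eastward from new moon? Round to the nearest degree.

Invert f = (1 − cos θ)/2 to get cos θ = 1 − 2(0.57) = -0.140, hence θ₀ = arccos -0.140 = 98.0°.
A waning Moon lies in 180°–360°, so θ = 360° − 98.0° = 262.0°.

262°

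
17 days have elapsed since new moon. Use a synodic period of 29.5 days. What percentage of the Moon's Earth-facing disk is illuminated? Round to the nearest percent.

The Moon has covered 17/29.5 of its cycle, so θ ≈ 360° × 17/29.5 = 207.5°.
Illuminated fraction = (1 − cos 207.5°)/2 = (1 − (-0.887))/2 ≈ 0.944, so 94%.

94%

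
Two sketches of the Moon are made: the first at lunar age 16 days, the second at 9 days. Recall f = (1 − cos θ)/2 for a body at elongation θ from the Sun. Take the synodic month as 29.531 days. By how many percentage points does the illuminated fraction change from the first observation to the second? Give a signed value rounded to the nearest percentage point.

First observation: θ = 360°·16/29.531 = 195.0°, so f = 0.983.
Second observation: θ = 109.7°, f = 0.669.
Δf = 0.669 − 0.983 = -0.314, i.e. -31 pp.

-31 pp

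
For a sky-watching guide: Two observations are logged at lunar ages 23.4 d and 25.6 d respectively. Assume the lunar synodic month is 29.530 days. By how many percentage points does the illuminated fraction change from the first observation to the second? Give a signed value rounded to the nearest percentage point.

-20 percentage points

First observation: θ = 360°·23.4/29.530 = 285.3°, so f = 0.368.
Second observation: θ = 312.1°, f = 0.165.
Δf = 0.165 − 0.368 = -0.203, i.e. -20 pp.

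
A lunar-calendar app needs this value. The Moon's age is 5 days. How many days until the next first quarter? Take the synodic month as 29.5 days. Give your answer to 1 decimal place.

First quarter occurs at elongation 90°, i.e. at age 29.5 × 90/360 = 7.375 d.
That is 7.375 − 5 = 2.375 days ahead.

2.4 days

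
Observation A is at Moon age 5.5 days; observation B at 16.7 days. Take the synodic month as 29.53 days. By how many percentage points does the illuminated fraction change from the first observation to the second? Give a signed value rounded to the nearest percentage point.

First observation: θ = 360°·5.5/29.53 = 67.1°, so f = 0.305.
Second observation: θ = 203.6°, f = 0.958.
Δf = 0.958 − 0.305 = +0.653, i.e. +65 pp.

+65 percentage points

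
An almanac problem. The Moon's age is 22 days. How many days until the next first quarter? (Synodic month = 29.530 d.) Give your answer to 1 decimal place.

First quarter is 0.25 of the way through the cycle: age 0.25 × 29.530 = 7.383 d.
This lunation's first quarter (7.383 d) has passed, so add one period: 36.913 − 22 = 14.913 days.

14.9 days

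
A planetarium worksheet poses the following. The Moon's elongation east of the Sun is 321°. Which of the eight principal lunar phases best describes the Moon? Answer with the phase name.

waning crescent

321° lies in the waning crescent sector of the 8-phase cycle.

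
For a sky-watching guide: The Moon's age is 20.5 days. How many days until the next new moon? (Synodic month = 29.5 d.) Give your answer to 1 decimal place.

One full lunation from the last new moon is 29.5 d; remaining = 29.5 − 20.5 = 9.000 d.

9.0 days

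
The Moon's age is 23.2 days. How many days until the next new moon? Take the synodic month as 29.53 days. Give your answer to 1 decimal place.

One full lunation from the last new moon is 29.53 d; remaining = 29.53 − 23.2 = 6.330 d.

6.3 days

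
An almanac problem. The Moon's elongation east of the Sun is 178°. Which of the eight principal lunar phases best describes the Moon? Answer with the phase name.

178° lies in the full moon sector of the 8-phase cycle.

full moon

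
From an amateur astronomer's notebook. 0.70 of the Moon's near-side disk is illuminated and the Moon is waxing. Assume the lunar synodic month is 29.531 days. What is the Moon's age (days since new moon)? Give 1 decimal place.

9.3 days

Invert f = (1 − cos θ)/2 to get cos θ = 1 − 2(0.70) = -0.400, hence θ₀ = arccos -0.400 = 113.6°.
The Moon is waxing (0°–180°), so θ = 113.6° directly.
At 360°/29.531 d per day, 113.6° corresponds to 9.32 days.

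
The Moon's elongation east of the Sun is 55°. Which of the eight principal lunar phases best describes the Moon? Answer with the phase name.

55° lies in the waxing crescent sector of the 8-phase cycle.

waxing crescent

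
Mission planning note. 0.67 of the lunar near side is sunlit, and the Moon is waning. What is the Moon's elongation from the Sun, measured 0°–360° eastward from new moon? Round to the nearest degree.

From f = (1 − cos θ)/2: cos θ = 1 − 2×0.67 = -0.340; arccos → 109.9°.
Since the Moon is past full (waning), take the reflex angle: θ = 360° − 109.9° = 250.1°.

250°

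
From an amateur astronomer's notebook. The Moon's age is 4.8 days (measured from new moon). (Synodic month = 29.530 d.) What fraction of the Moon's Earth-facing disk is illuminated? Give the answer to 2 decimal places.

0.24

Phase angle: θ = 360°·(4.8 d)/(29.530 d) = 58.5°.
Illuminated fraction = (1 − cos 58.5°)/2 = (1 − 0.522)/2 ≈ 0.239.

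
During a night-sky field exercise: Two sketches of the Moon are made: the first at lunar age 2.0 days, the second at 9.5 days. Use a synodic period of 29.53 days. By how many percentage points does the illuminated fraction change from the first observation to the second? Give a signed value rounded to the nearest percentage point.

First observation: θ = 360°·2.0/29.53 = 24.4°, so f = 0.045.
Second observation: θ = 115.8°, f = 0.718.
Δf = 0.718 − 0.045 = +0.673, i.e. +67 pp.

+67 percentage points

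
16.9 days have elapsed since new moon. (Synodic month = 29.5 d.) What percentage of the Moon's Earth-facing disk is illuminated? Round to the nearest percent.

The Moon has covered 16.9/29.5 of its cycle, so θ ≈ 360° × 16.9/29.5 = 206.2°.
With cos θ = (-0.897), the lit fraction is (1 − (-0.897))/2 ≈ 0.948, so 95%.

95%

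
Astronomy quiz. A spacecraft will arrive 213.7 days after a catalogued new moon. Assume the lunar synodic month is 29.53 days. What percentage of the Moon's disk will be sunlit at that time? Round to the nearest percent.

46%

Reduce mod P: 213.7 − 7×29.53 = 6.99 d into the current lunation.
The Moon has covered 6.99/29.53 of its cycle, so θ ≈ 360° × 6.99/29.53 = 85.2°.
cos 85.2° = 0.083, so f = (1 − 0.083)/2 = 0.458, so 46%.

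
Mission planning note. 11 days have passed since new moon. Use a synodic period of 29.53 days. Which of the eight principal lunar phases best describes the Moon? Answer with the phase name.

At 11/29.53 of the cycle, θ ≈ 134° — the waxing gibbous range.

waxing gibbous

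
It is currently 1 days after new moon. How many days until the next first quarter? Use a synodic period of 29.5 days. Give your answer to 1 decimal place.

6.4 days

First quarter is 0.25 of the way through the cycle: age 0.25 × 29.5 = 7.375 d.
That is 7.375 − 1 = 6.375 days ahead.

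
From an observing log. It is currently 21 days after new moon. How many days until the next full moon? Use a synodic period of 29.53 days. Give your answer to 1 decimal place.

Full moon is 0.5 of the way through the cycle: age 0.5 × 29.53 = 14.765 d.
This lunation's full moon (14.765 d) has passed, so add one period: 44.295 − 21 = 23.295 days.

23.3 days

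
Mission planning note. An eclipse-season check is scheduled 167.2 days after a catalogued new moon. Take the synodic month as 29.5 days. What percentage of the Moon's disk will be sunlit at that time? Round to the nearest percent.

75%

167.2/29.5 = 5.668 lunations, so 5 complete cycles and 19.70 d into the next.
Elongation θ = 360° × 19.70/29.5 ≈ 240.4°.
cos 240.4° = (-0.494), so f = (1 − (-0.494))/2 = 0.747, so 75%.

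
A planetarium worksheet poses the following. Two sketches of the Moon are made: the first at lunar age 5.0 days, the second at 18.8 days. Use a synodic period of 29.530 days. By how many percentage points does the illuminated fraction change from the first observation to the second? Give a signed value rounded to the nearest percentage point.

+57 percentage points

First observation: θ = 360°·5.0/29.530 = 61.0°, so f = 0.257.
Second observation: θ = 229.2°, f = 0.827.
Δf = 0.827 − 0.257 = +0.570, i.e. +57 pp.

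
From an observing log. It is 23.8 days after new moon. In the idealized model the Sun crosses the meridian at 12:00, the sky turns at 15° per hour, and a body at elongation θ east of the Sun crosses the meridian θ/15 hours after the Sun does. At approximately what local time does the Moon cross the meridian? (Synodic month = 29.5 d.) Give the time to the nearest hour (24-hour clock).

07:00

Elongation θ = 360° × 23.8/29.5 ≈ 290.4°.
At 15° of sky rotation per hour, 290.4° corresponds to a 19.36 h lag.
12:00 + 19.36 h ≈ 07:22 → 07:00 to the nearest hour.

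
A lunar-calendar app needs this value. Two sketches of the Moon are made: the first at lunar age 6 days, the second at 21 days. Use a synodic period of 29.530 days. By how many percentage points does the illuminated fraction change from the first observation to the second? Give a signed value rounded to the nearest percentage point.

+27 pp

First observation: θ = 360°·6/29.530 = 73.1°, so f = 0.355.
Second observation: θ = 256.0°, f = 0.621.
Δf = 0.621 − 0.355 = +0.266, i.e. +27 pp.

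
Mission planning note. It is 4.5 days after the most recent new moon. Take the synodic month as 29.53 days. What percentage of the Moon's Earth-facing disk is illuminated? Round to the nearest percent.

21%

Elongation θ = 360° × 4.5/29.53 ≈ 54.9°.
With cos θ = 0.576, the lit fraction is (1 − 0.576)/2 ≈ 0.212, so 21%.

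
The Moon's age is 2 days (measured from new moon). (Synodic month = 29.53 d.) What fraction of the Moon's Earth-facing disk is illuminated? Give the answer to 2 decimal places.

Phase angle: θ = 360°·(2 d)/(29.53 d) = 24.4°.
Illuminated fraction = (1 − cos 24.4°)/2 = (1 − 0.911)/2 ≈ 0.045.

0.04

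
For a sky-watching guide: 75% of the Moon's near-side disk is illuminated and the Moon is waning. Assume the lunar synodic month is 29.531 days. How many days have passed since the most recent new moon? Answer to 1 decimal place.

Invert f = (1 − cos θ)/2 to get cos θ = 1 − 2(0.75) = -0.500, hence θ₀ = arccos -0.500 = 120.0°.
A waning Moon lies in 180°–360°, so θ = 360° − 120.0° = 240.0°.
Age = 29.531 × 240.0°/360° ≈ 19.69 days.

19.7 days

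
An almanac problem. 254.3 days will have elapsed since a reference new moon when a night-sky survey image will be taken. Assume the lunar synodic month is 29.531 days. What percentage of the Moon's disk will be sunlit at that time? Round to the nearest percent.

88%

254.3 d spans 8 complete synodic months (8 × 29.531 = 236.25 d) plus 18.05 d.
The Moon has covered 18.05/29.531 of its cycle, so θ ≈ 360° × 18.05/29.531 = 220.1°.
cos 220.1° = (-0.765), so f = (1 − (-0.765))/2 = 0.883, so 88%.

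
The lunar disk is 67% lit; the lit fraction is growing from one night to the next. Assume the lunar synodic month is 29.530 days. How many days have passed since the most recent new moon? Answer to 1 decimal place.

9.0 days

Invert f = (1 − cos θ)/2 to get cos θ = 1 − 2(0.67) = -0.340, hence θ₀ = arccos -0.340 = 109.9°.
The Moon is waxing (0°–180°), so θ = 109.9° directly.
Age = 29.530 × 109.9°/360° ≈ 9.01 days.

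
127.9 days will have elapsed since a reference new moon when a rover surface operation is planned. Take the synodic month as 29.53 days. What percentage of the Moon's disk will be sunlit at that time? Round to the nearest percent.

127.9/29.53 = 4.331 lunations, so 4 complete cycles and 9.78 d into the next.
Phase angle: θ = 360°·(9.78 d)/(29.53 d) = 119.2°.
With cos θ = (-0.488), the lit fraction is (1 − (-0.488))/2 ≈ 0.744, so 74%.

74%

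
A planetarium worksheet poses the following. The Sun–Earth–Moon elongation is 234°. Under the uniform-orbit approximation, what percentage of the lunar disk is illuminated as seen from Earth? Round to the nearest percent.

79%

Half-versine of 234°: (1 − (-0.588))/2 = 0.794, i.e. 79%.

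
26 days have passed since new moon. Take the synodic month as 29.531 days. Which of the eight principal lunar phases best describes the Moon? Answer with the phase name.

At 26/29.531 of the cycle, θ ≈ 317° — the waning crescent range.

waning crescent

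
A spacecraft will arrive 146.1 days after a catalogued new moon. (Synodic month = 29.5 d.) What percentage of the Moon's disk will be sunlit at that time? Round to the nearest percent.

2%

146.1/29.5 = 4.953 lunations, so 4 complete cycles and 28.10 d into the next.
The Moon has covered 28.10/29.5 of its cycle, so θ ≈ 360° × 28.10/29.5 = 342.9°.
With cos θ = 0.956, the lit fraction is (1 − 0.956)/2 ≈ 0.022, so 2%.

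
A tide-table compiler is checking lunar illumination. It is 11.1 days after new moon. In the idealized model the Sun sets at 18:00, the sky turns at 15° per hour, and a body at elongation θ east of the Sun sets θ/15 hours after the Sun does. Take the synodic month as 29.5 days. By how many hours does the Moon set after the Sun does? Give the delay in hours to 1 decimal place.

9.0 h

Phase angle: θ = 360°·(11.1 d)/(29.5 d) = 135.5°.
The Moon trails the Sun by θ/15 = 135.5/15 ≈ 9.03 hours.
So the Moon sets 9.03 h after the Sun.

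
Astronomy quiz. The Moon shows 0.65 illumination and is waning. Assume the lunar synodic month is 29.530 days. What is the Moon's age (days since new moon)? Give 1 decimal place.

20.7 days

Invert f = (1 − cos θ)/2 to get cos θ = 1 − 2(0.65) = -0.300, hence θ₀ = arccos -0.300 = 107.5°.
Since the Moon is past full (waning), take the reflex angle: θ = 360° − 107.5° = 252.5°.
Age = 29.530 × 252.5°/360° ≈ 20.72 days.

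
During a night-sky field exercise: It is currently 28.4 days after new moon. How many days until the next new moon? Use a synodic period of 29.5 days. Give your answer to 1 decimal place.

1.1 days

The next new moon completes the synodic month: 29.5 − 28.4 = 1.100 days.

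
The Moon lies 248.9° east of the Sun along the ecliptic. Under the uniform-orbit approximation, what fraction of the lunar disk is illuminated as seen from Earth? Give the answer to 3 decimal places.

0.680

cos 248.9° = (-0.360), so f = (1 − (-0.360))/2 = 0.680.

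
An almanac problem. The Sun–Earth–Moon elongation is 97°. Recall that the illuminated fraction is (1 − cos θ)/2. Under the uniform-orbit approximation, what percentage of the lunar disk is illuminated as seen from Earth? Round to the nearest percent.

Half-versine of 97°: (1 − (-0.122))/2 = 0.561, i.e. 56%.

56%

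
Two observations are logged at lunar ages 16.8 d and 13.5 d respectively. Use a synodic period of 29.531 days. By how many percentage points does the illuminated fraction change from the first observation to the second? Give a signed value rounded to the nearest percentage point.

+3 pp

θ₁ = 360° × 16.8/29.531 = 204.8°, f₁ = (1 − cos θ₁)/2 = 0.954.
θ₂ = 360° × 13.5/29.531 = 164.6°, f₂ = (1 − cos θ₂)/2 = 0.982.
Change = f₂ − f₁ = +0.028 → +3 percentage points.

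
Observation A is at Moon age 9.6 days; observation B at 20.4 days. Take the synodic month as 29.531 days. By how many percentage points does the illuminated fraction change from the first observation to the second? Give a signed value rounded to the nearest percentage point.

-5 percentage points

θ₁ = 360° × 9.6/29.531 = 117.0°, f₁ = (1 − cos θ₁)/2 = 0.727.
θ₂ = 360° × 20.4/29.531 = 248.7°, f₂ = (1 − cos θ₂)/2 = 0.682.
Change = f₂ − f₁ = -0.046 → -5 percentage points.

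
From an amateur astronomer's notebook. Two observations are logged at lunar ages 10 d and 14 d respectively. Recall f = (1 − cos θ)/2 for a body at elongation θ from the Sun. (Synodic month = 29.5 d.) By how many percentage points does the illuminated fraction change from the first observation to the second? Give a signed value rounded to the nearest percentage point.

θ₁ = 360° × 10/29.5 = 122.0°, f₁ = (1 − cos θ₁)/2 = 0.765.
θ₂ = 360° × 14/29.5 = 170.8°, f₂ = (1 − cos θ₂)/2 = 0.994.
Change = f₂ − f₁ = +0.228 → +23 percentage points.

+23 pp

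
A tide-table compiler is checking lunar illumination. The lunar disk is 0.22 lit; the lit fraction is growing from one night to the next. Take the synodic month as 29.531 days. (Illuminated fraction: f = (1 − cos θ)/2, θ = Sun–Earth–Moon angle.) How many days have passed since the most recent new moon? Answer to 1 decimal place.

4.6 days

cos θ = 1 − 2f = 0.560, giving a principal value of 55.9°.
Before full moon the principal value applies: θ = 55.9°.
That fraction of the synodic month is 55.9/360 × 29.531 d ≈ 4.59 d.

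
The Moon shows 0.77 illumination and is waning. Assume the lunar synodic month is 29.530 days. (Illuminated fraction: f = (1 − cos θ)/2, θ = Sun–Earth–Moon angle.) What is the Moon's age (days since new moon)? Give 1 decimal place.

19.5 days

cos θ = 1 − 2f = -0.540, giving a principal value of 122.7°.
A waning Moon lies in 180°–360°, so θ = 360° − 122.7° = 237.3°.
That fraction of the synodic month is 237.3/360 × 29.530 d ≈ 19.47 d.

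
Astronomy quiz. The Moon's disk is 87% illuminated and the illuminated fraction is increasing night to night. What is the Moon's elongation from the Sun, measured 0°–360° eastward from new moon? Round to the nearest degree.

cos θ = 1 − 2f = -0.740, giving a principal value of 137.7°.
Waxing ⇒ before full, so θ = 137.7°.

138°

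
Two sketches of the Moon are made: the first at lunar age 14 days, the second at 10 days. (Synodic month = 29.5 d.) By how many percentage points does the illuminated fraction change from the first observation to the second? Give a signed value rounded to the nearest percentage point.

-23 pp

θ₁ = 360° × 14/29.5 = 170.8°, f₁ = (1 − cos θ₁)/2 = 0.994.
θ₂ = 360° × 10/29.5 = 122.0°, f₂ = (1 − cos θ₂)/2 = 0.765.
Change = f₂ − f₁ = -0.228 → -23 percentage points.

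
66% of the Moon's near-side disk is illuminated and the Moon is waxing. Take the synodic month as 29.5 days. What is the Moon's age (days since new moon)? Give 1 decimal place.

8.9 days

Invert f = (1 − cos θ)/2 to get cos θ = 1 − 2(0.66) = -0.320, hence θ₀ = arccos -0.320 = 108.7°.
The Moon is waxing (0°–180°), so θ = 108.7° directly.
Age = 29.5 × 108.7°/360° ≈ 8.90 days.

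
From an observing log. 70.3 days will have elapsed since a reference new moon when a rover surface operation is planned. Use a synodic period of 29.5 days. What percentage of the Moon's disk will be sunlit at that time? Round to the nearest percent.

70.3 d spans 2 complete synodic months (2 × 29.5 = 59.00 d) plus 11.30 d.
Phase angle: θ = 360°·(11.30 d)/(29.5 d) = 137.9°.
cos 137.9° = (-0.742), so f = (1 − (-0.742))/2 = 0.871, so 87%.

87%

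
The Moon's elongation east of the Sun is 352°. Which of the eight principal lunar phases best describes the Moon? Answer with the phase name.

The new moon sector spans roughly -22°–22°; 352° falls inside it.

new moon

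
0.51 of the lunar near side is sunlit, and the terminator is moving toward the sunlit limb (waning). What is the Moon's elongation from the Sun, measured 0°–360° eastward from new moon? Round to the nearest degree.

Invert f = (1 − cos θ)/2 to get cos θ = 1 − 2(0.51) = -0.020, hence θ₀ = arccos -0.020 = 91.1°.
A waning Moon lies in 180°–360°, so θ = 360° − 91.1° = 268.9°.

269°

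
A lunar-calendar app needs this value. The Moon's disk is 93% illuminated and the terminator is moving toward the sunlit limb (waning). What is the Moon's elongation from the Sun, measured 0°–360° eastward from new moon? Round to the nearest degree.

Invert f = (1 − cos θ)/2 to get cos θ = 1 − 2(0.93) = -0.860, hence θ₀ = arccos -0.860 = 149.3°.
A waning Moon lies in 180°–360°, so θ = 360° − 149.3° = 210.7°.

211°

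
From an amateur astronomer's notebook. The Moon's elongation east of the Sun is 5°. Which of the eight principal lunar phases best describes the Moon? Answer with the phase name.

new moon

The new moon sector spans roughly -22°–22°; 5° falls inside it.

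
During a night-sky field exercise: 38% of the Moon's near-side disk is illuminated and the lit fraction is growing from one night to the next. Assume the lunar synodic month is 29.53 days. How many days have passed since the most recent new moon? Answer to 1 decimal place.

cos θ = 1 − 2f = 0.240, giving a principal value of 76.1°.
Waxing ⇒ before full, so θ = 76.1°.
Age = 29.53 × 76.1°/360° ≈ 6.24 days.

6.2 days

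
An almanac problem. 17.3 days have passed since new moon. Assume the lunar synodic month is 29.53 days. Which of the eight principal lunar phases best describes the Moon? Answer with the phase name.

At 17.3/29.53 of the cycle, θ ≈ 211° — the waning gibbous range.

waning gibbous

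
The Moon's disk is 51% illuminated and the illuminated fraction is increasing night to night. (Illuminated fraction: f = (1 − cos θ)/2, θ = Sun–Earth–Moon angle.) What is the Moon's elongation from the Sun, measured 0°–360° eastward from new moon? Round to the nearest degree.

cos θ = 1 − 2f = -0.020, giving a principal value of 91.1°.
The Moon is waxing (0°–180°), so θ = 91.1° directly.

91°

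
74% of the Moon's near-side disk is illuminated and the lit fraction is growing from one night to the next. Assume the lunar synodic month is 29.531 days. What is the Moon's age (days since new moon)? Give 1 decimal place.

From f = (1 − cos θ)/2: cos θ = 1 − 2×0.74 = -0.480; arccos → 118.7°.
Waxing ⇒ before full, so θ = 118.7°.
At 360°/29.531 d per day, 118.7° corresponds to 9.74 days.

9.7 days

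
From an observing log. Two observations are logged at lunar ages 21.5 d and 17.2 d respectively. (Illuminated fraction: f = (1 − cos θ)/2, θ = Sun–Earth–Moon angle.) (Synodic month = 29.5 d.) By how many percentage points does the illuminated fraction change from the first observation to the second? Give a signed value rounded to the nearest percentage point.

+37 pp

θ₁ = 360° × 21.5/29.5 = 262.4°, f₁ = (1 − cos θ₁)/2 = 0.566.
θ₂ = 360° × 17.2/29.5 = 209.9°, f₂ = (1 − cos θ₂)/2 = 0.933.
Change = f₂ − f₁ = +0.367 → +37 percentage points.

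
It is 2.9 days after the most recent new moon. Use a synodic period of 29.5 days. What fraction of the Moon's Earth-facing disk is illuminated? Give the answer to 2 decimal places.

0.09

Elongation θ = 360° × 2.9/29.5 ≈ 35.4°.
cos 35.4° = 0.815, so f = (1 − 0.815)/2 = 0.092.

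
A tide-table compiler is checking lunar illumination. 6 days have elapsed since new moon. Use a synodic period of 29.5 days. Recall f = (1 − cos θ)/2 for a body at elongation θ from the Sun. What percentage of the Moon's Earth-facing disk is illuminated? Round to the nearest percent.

36%

The Moon has covered 6/29.5 of its cycle, so θ ≈ 360° × 6/29.5 = 73.2°.
Illuminated fraction = (1 − cos 73.2°)/2 = (1 − 0.289)/2 ≈ 0.356, so 36%.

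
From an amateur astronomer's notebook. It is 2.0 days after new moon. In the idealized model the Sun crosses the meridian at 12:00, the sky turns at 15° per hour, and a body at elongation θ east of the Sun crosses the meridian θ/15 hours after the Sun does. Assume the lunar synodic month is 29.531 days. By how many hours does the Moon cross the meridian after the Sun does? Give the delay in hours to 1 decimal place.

The Moon has covered 2.0/29.531 of its cycle, so θ ≈ 360° × 2.0/29.531 = 24.4°.
At 15° of sky rotation per hour, 24.4° corresponds to a 1.63 h lag.
So the Moon crosses the meridian 1.63 h after the Sun.

1.6 h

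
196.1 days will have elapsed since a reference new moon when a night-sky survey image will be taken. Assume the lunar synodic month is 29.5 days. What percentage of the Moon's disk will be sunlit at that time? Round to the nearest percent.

196.1/29.5 = 6.647 lunations, so 6 complete cycles and 19.10 d into the next.
The Moon has covered 19.10/29.5 of its cycle, so θ ≈ 360° × 19.10/29.5 = 233.1°.
With cos θ = (-0.601), the lit fraction is (1 − (-0.601))/2 ≈ 0.800, so 80%.

80%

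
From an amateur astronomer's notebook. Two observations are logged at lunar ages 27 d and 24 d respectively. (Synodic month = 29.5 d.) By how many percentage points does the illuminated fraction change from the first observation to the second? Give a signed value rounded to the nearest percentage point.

First observation: θ = 360°·27/29.5 = 329.5°, so f = 0.069.
Second observation: θ = 292.9°, f = 0.306.
Δf = 0.306 − 0.069 = +0.236, i.e. +24 pp.

+24 pp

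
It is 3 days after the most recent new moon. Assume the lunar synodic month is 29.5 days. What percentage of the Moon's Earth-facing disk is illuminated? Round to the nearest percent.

10%

Elongation θ = 360° × 3/29.5 ≈ 36.6°.
With cos θ = 0.803, the lit fraction is (1 − 0.803)/2 ≈ 0.099, so 10%.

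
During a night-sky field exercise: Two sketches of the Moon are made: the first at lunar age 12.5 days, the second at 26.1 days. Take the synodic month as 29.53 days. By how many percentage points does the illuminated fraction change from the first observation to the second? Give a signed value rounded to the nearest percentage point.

-82 pp

θ₁ = 360° × 12.5/29.53 = 152.4°, f₁ = (1 − cos θ₁)/2 = 0.943.
θ₂ = 360° × 26.1/29.53 = 318.2°, f₂ = (1 − cos θ₂)/2 = 0.127.
Change = f₂ − f₁ = -0.816 → -82 percentage points.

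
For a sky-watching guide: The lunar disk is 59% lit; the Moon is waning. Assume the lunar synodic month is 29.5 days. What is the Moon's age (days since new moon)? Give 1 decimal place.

21.3 days

From f = (1 − cos θ)/2: cos θ = 1 − 2×0.59 = -0.180; arccos → 100.4°.
Waning ⇒ past full, so θ = 360° − 100.4° = 259.6°.
Age = 29.5 × 259.6°/360° ≈ 21.28 days.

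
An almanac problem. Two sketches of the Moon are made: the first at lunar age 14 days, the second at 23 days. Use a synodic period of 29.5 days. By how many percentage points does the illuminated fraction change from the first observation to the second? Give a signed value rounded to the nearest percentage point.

First observation: θ = 360°·14/29.5 = 170.8°, so f = 0.994.
Second observation: θ = 280.7°, f = 0.407.
Δf = 0.407 − 0.994 = -0.586, i.e. -59 pp.

-59 percentage points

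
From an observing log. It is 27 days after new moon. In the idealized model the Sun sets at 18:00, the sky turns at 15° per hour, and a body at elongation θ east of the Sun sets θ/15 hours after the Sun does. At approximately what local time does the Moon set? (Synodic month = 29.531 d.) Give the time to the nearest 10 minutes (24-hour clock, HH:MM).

16:00

Phase angle: θ = 360°·(27 d)/(29.531 d) = 329.1°.
At 15° of sky rotation per hour, 329.1° corresponds to a 21.94 h lag.
18:00 + 21.943 h ≈ 15:57 → 16:00 to the nearest ten minutes.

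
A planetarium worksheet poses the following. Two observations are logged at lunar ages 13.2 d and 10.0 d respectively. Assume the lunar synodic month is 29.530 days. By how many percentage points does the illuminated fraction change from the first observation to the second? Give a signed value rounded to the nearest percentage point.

First observation: θ = 360°·13.2/29.530 = 160.9°, so f = 0.973.
Second observation: θ = 121.9°, f = 0.764.
Δf = 0.764 − 0.973 = -0.208, i.e. -21 pp.

-21 pp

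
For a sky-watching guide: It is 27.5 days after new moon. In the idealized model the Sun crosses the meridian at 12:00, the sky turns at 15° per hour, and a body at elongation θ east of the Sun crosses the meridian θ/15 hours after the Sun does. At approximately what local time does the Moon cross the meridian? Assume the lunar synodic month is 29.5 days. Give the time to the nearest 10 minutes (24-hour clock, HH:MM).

10:20

Elongation θ = 360° × 27.5/29.5 ≈ 335.6°.
The Moon trails the Sun by θ/15 = 335.6/15 ≈ 22.37 hours.
12:00 + 22.373 h ≈ 10:22 → 10:20 to the nearest ten minutes.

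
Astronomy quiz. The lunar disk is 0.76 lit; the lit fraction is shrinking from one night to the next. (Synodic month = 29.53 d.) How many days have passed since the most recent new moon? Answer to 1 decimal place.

From f = (1 − cos θ)/2: cos θ = 1 − 2×0.76 = -0.520; arccos → 121.3°.
A waning Moon lies in 180°–360°, so θ = 360° − 121.3° = 238.7°.
That fraction of the synodic month is 238.7/360 × 29.53 d ≈ 19.58 d.

19.6 days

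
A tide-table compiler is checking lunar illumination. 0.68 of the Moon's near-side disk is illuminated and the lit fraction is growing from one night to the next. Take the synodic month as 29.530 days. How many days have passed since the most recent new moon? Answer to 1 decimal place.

From f = (1 − cos θ)/2: cos θ = 1 − 2×0.68 = -0.360; arccos → 111.1°.
The Moon is waxing (0°–180°), so θ = 111.1° directly.
At 360°/29.530 d per day, 111.1° corresponds to 9.11 days.

9.1 days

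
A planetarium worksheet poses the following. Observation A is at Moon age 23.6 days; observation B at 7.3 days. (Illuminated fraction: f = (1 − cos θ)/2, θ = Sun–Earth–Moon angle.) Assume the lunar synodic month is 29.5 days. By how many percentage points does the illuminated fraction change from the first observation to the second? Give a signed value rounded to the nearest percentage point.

+15 percentage points

First observation: θ = 360°·23.6/29.5 = 288.0°, so f = 0.345.
Second observation: θ = 89.1°, f = 0.492.
Δf = 0.492 − 0.345 = +0.147, i.e. +15 pp.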